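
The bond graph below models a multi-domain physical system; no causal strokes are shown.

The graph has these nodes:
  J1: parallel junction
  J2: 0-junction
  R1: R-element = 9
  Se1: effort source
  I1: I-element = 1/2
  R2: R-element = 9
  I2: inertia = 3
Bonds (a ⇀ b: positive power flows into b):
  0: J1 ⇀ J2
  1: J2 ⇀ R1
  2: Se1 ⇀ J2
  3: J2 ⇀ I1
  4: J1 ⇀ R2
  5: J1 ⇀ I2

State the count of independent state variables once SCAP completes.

2  (I1, I2 all integral)

bond 2 |J2  (Se1 fixes effort; stroke away)
bond 0 |J1  (J2 effort already set via bond 2)
bond 1 |R1  (0-jn J2 has e-setter on 2)
bond 3 |I1  (common-e at J2 fixed by 2)
bond 4 |R2  (J1: bond 0 brought effort, rest push out)
bond 5 |I2  (common-e at J1 fixed by 0)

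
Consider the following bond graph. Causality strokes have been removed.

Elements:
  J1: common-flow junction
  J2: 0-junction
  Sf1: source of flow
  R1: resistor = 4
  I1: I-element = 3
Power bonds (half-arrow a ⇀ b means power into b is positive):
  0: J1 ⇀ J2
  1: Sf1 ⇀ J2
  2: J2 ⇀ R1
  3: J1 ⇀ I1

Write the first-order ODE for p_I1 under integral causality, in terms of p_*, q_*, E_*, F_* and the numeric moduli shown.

bond 1 stroke at Sf1  (Sf1 fixes flow; stroke at Sf1)
bond 3 stroke at I1  (I1 outputs flow p/I1)
bond 0 stroke at J1  (J1: bond 3 brought flow, rest push out)
bond 2 stroke at J2  (only one effort-in slot at J2)

dp_I1/dt = -4*F_Sf1 - 4*p_I1/3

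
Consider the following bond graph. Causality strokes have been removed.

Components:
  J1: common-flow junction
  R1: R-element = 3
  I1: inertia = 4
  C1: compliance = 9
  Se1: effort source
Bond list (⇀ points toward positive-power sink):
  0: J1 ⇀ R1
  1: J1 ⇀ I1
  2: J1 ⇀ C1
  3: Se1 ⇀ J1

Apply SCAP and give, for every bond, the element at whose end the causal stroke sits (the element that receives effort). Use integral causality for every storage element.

b3 stroke at J1  (Se1 (Se) sets effort on bond)
b1 stroke at I1  (I1 integral (f out))
b0 stroke at J1  (J1: bond 1 brought flow, rest push out)
b2 stroke at J1  (1-jn J1 has f-setter on 1)

β0 |J1
β1 |I1
β2 |J1
β3 |J1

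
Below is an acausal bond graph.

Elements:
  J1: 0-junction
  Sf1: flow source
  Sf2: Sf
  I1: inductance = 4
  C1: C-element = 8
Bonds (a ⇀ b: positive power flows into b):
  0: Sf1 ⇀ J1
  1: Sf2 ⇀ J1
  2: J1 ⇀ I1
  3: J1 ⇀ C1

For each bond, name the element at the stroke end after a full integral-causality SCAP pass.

b0 stroke at Sf1  (Sf1 fixes flow; stroke at Sf1)
b1 stroke at Sf2  (Sf2 fixes flow; stroke at Sf2)
b2 stroke at I1  (I1: I, integral causality)
b3 stroke at J1  (closing 0-jn rule on J1)

bond 0 stroke at Sf1
bond 1 stroke at Sf2
bond 2 stroke at I1
bond 3 stroke at J1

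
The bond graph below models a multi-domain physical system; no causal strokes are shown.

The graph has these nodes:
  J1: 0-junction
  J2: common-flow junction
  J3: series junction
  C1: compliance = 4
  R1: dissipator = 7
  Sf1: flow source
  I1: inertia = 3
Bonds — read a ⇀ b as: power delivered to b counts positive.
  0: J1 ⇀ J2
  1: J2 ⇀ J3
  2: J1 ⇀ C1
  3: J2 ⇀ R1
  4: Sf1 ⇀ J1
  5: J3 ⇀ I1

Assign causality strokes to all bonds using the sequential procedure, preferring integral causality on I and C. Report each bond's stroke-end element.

b4 stroke at Sf1  (Sf1 (Sf) sets flow on bond)
b2 stroke at J1  (C1 integral (e out))
b0 stroke at J2  (common-e at J1 fixed by 2)
b5 stroke at I1  (I1: I, integral causality)
b1 stroke at J3  (J3 flow already set via bond 5)
b3 stroke at J2  (common-f at J2 fixed by 1)

bond 0 →J2
bond 1 →J3
bond 2 →J1
bond 3 →J2
bond 4 →Sf1
bond 5 →I1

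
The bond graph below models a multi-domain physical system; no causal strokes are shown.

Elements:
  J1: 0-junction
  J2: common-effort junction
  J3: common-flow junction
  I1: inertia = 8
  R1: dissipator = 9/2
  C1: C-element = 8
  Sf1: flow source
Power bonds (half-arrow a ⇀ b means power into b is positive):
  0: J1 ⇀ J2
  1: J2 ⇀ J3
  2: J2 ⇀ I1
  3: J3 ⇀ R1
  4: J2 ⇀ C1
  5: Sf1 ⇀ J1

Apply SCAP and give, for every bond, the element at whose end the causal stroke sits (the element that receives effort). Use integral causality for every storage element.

b5 →Sf1  (Sf1 fixes flow; stroke at Sf1)
b0 →J1  (only one effort-in slot at J1)
b2 →I1  (I1: I, integral causality)
b4 →J2  (prefer integral on C1)
b1 →J3  (0-jn J2 has e-setter on 4)
b3 →R1  (closing 1-jn rule on J3)

β0 |J1
β1 |J3
β2 |I1
β3 |R1
β4 |J2
β5 |Sf1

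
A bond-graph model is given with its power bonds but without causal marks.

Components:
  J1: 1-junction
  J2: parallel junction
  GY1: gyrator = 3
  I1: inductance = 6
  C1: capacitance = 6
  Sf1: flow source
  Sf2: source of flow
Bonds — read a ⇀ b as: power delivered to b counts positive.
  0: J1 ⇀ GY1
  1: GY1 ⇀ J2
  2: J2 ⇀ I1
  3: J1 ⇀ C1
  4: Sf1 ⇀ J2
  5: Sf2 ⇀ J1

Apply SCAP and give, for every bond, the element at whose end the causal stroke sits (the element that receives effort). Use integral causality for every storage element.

b4 |Sf1  (Sf1 (Sf) sets flow on bond)
b5 |Sf2  (Sf2: flow source, stroke at near end)
b0 |J1  (1-jn J1 has f-setter on 5)
b3 |J1  (common-f at J1 fixed by 5)
b1 |J2  (GY1: gyrator matches bond 0)
b2 |I1  (common-e at J2 fixed by 1)

b0 |J1
b1 |J2
b2 |I1
b3 |J1
b4 |Sf1
b5 |Sf2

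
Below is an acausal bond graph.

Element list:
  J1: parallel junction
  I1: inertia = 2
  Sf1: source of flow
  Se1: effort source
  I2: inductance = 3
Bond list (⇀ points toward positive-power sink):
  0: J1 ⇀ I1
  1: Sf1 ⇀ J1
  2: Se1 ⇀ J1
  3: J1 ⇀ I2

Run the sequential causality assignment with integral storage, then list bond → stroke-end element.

bond 0 |I1
bond 1 |Sf1
bond 2 |J1
bond 3 |I2

#1 stroke at Sf1  (Sf1: flow source, stroke at near end)
#2 stroke at J1  (source Se1 imposes e)
#0 stroke at I1  (J1: bond 2 brought effort, rest push out)
#3 stroke at I2  (J1: bond 2 brought effort, rest push out)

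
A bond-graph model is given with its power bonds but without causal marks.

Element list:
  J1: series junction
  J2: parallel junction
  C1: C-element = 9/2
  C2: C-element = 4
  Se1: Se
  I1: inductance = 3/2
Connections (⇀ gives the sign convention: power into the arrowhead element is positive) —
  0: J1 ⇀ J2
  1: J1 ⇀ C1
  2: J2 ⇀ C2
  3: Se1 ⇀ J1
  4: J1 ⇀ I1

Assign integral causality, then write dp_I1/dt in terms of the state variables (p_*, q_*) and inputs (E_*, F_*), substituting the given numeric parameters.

dp_I1/dt = E_Se1 - 2*q_C1/9 - q_C2/4

β3 stroke at J1  (Se1: effort source, stroke at far end)
β1 stroke at J1  (prefer integral on C1)
β2 stroke at J2  (C2 integral (e out))
β0 stroke at J1  (common-e at J2 fixed by 2)
β4 stroke at I1  (closing 1-jn rule on J1)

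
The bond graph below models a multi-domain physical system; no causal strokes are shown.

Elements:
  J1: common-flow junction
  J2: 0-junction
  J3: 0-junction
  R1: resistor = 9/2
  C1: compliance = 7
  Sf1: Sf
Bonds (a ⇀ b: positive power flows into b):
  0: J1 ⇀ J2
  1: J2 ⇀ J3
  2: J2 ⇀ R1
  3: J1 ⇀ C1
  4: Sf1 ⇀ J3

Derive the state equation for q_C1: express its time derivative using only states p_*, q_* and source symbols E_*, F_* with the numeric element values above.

b4 stroke at Sf1  (Sf1 fixes flow; stroke at Sf1)
b1 stroke at J3  (J3: last free bond brings effort in)
b3 stroke at J1  (C1: C, integral causality)
b0 stroke at J2  (only one flow-in slot at J1)
b2 stroke at R1  (0-jn J2 has e-setter on 0)

dq_C1/dt = -F_Sf1 - 2*q_C1/63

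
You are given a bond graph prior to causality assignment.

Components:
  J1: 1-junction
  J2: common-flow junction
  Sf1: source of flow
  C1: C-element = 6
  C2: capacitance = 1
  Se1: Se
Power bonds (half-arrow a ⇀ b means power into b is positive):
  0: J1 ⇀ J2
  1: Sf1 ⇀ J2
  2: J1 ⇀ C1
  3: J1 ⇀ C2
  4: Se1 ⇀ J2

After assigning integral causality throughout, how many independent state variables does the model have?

#1 →Sf1  (Sf1 (Sf) sets flow on bond)
#4 →J2  (Se1: effort source, stroke at far end)
#0 →J2  (1-jn J2 has f-setter on 1)
#2 →J1  (J1 flow already set via bond 0)
#3 →J1  (common-f at J1 fixed by 0)

2  (C1, C2 all integral)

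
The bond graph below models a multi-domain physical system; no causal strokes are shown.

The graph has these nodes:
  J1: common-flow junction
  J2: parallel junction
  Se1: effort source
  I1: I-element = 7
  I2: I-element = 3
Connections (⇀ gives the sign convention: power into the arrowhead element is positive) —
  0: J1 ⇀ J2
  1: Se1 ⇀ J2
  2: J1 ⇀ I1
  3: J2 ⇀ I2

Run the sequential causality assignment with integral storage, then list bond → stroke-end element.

#0 →J1
#1 →J2
#2 →I1
#3 →I2

#1 stroke→J2  (Se1 fixes effort; stroke away)
#0 stroke→J1  (J2 effort already set via bond 1)
#3 stroke→I2  (J2 effort already set via bond 1)
#2 stroke→I1  (J1: last free bond brings flow in)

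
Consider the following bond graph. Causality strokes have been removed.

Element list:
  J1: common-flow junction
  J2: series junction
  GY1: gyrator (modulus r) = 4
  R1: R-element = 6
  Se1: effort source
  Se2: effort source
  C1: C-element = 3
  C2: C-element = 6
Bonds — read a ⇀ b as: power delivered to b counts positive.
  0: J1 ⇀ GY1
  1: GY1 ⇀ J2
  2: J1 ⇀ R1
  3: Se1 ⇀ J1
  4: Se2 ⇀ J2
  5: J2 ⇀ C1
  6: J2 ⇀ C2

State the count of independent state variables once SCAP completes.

#3 |J1  (source Se1 imposes e)
#4 |J2  (source Se2 imposes e)
#5 |J2  (C1 integral (e out))
#6 |J2  (prefer integral on C2)
#1 |GY1  (J2: last free bond brings flow in)
#0 |GY1  (GY1: gyrator matches bond 1)
#2 |J1  (1-jn J1 has f-setter on 0)

2  (C1, C2 all integral)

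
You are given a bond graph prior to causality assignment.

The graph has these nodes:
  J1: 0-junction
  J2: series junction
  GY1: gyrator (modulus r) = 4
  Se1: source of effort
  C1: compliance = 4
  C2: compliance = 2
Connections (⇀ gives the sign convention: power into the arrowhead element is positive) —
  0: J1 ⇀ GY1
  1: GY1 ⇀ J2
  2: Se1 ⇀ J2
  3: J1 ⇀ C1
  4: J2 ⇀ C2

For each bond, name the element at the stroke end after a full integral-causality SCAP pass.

bond 0 |GY1
bond 1 |GY1
bond 2 |J2
bond 3 |J1
bond 4 |J2

β2 stroke→J2  (source Se1 imposes e)
β3 stroke→J1  (C1: C, integral causality)
β0 stroke→GY1  (J1 effort already set via bond 3)
β1 stroke→GY1  (GY GY1: same side as bond 0)
β4 stroke→J2  (J2: bond 1 brought flow, rest push out)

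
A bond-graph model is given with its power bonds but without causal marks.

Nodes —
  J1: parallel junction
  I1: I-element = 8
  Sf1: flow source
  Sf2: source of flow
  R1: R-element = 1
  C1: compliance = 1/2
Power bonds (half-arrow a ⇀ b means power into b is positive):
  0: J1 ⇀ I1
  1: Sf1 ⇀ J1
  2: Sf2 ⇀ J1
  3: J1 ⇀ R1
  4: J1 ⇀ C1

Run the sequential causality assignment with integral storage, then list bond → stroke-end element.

β0 →I1
β1 →Sf1
β2 →Sf2
β3 →R1
β4 →J1

#1 stroke at Sf1  (Sf1: flow source, stroke at near end)
#2 stroke at Sf2  (source Sf2 imposes f)
#0 stroke at I1  (prefer integral on I1)
#4 stroke at J1  (C1 outputs effort q/C1)
#3 stroke at R1  (J1: bond 4 brought effort, rest push out)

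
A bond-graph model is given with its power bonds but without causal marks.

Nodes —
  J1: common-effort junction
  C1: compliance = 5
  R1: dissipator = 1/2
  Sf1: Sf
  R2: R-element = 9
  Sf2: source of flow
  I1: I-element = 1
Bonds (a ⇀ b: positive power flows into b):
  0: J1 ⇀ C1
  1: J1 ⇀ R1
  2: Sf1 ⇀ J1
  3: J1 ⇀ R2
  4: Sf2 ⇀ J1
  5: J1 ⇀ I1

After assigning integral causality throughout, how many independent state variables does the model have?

2  (C1, I1 all integral)

#2 →Sf1  (source Sf1 imposes f)
#4 →Sf2  (Sf2 fixes flow; stroke at Sf2)
#0 →J1  (prefer integral on C1)
#1 →R1  (common-e at J1 fixed by 0)
#3 →R2  (J1 effort already set via bond 0)
#5 →I1  (common-e at J1 fixed by 0)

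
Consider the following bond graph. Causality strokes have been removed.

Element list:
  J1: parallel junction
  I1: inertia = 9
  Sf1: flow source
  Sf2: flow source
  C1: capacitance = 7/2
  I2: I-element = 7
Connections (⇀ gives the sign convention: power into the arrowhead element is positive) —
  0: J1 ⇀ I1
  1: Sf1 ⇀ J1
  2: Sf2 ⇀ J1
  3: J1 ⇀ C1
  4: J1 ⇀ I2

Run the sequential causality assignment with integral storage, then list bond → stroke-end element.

β0 stroke→I1
β1 stroke→Sf1
β2 stroke→Sf2
β3 stroke→J1
β4 stroke→I2

bond 1 →Sf1  (Sf1 fixes flow; stroke at Sf1)
bond 2 →Sf2  (Sf2 (Sf) sets flow on bond)
bond 0 →I1  (I1 integral (f out))
bond 3 →J1  (C1 outputs effort q/C1)
bond 4 →I2  (J1 effort already set via bond 3)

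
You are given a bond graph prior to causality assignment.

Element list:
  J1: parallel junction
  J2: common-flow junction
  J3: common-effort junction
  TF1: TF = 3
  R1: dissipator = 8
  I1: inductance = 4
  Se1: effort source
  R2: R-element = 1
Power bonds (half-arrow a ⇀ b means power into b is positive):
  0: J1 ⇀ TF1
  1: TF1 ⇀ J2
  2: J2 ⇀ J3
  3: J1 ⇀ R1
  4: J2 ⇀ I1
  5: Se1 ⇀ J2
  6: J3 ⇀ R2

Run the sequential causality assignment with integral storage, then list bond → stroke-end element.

#5 stroke at J2  (source Se1 imposes e)
#4 stroke at I1  (I1 integral (f out))
#1 stroke at J2  (1-jn J2 has f-setter on 4)
#2 stroke at J2  (J2: bond 4 brought flow, rest push out)
#6 stroke at J3  (closing 0-jn rule on J3)
#0 stroke at TF1  (through TF1, causality passes straight; one stroke at TF1)
#3 stroke at J1  (only one effort-in slot at J1)

#0 stroke at TF1
#1 stroke at J2
#2 stroke at J2
#3 stroke at J1
#4 stroke at I1
#5 stroke at J2
#6 stroke at J3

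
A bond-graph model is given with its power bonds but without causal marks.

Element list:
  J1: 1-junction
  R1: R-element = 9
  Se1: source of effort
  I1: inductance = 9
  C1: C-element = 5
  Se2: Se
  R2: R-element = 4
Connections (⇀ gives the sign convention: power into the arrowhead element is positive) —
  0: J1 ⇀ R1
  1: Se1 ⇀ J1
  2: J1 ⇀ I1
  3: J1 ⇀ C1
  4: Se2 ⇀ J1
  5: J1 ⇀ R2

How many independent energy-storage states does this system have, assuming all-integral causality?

bond 1 stroke at J1  (Se1: effort source, stroke at far end)
bond 4 stroke at J1  (Se2 (Se) sets effort on bond)
bond 2 stroke at I1  (prefer integral on I1)
bond 0 stroke at J1  (J1 flow already set via bond 2)
bond 3 stroke at J1  (J1 flow already set via bond 2)
bond 5 stroke at J1  (common-f at J1 fixed by 2)

2  (C1, I1 all integral)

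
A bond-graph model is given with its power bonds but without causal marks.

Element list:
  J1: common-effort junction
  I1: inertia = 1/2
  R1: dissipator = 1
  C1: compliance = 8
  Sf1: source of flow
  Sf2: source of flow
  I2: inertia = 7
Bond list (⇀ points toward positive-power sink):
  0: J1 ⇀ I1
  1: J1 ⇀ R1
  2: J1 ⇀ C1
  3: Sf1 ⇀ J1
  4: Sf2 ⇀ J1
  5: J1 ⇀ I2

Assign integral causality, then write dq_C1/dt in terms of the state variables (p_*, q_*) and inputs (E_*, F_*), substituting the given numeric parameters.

β3 stroke→Sf1  (Sf1 (Sf) sets flow on bond)
β4 stroke→Sf2  (Sf2 (Sf) sets flow on bond)
β0 stroke→I1  (I1 outputs flow p/I1)
β2 stroke→J1  (C1 integral (e out))
β1 stroke→R1  (J1: bond 2 brought effort, rest push out)
β5 stroke→I2  (common-e at J1 fixed by 2)

dq_C1/dt = F_Sf1 + F_Sf2 - 2*p_I1 - p_I2/7 - q_C1/8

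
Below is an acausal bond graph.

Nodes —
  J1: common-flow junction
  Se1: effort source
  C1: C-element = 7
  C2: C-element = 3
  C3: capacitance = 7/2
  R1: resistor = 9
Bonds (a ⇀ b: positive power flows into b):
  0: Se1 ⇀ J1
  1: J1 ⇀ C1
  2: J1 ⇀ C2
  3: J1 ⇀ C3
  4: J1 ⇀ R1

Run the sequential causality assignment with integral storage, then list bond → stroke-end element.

β0 stroke→J1
β1 stroke→J1
β2 stroke→J1
β3 stroke→J1
β4 stroke→R1

bond 0 stroke at J1  (Se1: effort source, stroke at far end)
bond 1 stroke at J1  (C1 integral (e out))
bond 2 stroke at J1  (C2 integral (e out))
bond 3 stroke at J1  (C3: C, integral causality)
bond 4 stroke at R1  (J1: last free bond brings flow in)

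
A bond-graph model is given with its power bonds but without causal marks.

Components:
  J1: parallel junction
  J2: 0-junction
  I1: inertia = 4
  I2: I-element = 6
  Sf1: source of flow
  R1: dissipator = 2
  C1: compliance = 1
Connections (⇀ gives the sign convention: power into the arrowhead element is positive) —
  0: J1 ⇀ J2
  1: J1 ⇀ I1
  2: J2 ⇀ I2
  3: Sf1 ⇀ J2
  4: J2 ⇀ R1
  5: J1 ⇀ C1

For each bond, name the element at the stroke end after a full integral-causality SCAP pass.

β3 |Sf1  (source Sf1 imposes f)
β1 |I1  (I1 integral (f out))
β2 |I2  (I2: I, integral causality)
β5 |J1  (prefer integral on C1)
β0 |J2  (J1: bond 5 brought effort, rest push out)
β4 |R1  (J2 effort already set via bond 0)

bond 0 stroke at J2
bond 1 stroke at I1
bond 2 stroke at I2
bond 3 stroke at Sf1
bond 4 stroke at R1
bond 5 stroke at J1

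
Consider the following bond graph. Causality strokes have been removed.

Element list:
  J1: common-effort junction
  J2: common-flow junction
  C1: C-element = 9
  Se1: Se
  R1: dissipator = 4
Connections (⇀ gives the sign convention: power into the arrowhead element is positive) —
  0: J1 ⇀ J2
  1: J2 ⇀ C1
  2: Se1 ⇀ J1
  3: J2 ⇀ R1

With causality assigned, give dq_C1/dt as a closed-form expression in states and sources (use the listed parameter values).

β2 →J1  (Se1 fixes effort; stroke away)
β0 →J2  (J1: bond 2 brought effort, rest push out)
β1 →J2  (C1: C, integral causality)
β3 →R1  (J2 needs exactly one f-in)

dq_C1/dt = E_Se1/4 - q_C1/36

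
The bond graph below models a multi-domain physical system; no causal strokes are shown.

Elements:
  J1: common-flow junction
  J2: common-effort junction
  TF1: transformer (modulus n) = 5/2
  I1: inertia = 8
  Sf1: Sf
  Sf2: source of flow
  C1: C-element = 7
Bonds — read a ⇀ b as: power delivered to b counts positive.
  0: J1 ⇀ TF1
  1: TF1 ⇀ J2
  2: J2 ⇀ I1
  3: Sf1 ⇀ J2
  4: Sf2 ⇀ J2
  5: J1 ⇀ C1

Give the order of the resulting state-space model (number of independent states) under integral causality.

b3 stroke at Sf1  (Sf1 fixes flow; stroke at Sf1)
b4 stroke at Sf2  (Sf2 fixes flow; stroke at Sf2)
b2 stroke at I1  (I1 integral (f out))
b1 stroke at J2  (closing 0-jn rule on J2)
b0 stroke at TF1  (through TF1, causality passes straight; one stroke at TF1)
b5 stroke at J1  (J1 flow already set via bond 0)

2  (C1, I1 all integral)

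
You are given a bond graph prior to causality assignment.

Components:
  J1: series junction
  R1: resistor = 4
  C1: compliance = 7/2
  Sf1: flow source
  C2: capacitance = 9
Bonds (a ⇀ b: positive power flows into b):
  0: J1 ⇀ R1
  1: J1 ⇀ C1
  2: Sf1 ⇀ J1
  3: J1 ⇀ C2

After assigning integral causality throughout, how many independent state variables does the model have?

2  (C1, C2 all integral)

#2 stroke→Sf1  (source Sf1 imposes f)
#0 stroke→J1  (J1: bond 2 brought flow, rest push out)
#1 stroke→J1  (1-jn J1 has f-setter on 2)
#3 stroke→J1  (1-jn J1 has f-setter on 2)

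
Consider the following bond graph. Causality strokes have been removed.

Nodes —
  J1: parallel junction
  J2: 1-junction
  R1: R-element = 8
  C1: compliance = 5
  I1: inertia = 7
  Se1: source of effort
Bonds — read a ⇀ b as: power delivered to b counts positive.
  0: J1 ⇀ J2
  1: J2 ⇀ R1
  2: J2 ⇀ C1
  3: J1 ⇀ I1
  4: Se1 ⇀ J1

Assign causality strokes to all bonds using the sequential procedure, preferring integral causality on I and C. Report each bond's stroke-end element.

b0 |J2
b1 |R1
b2 |J2
b3 |I1
b4 |J1

b4 stroke→J1  (source Se1 imposes e)
b0 stroke→J2  (J1: bond 4 brought effort, rest push out)
b3 stroke→I1  (J1 effort already set via bond 4)
b2 stroke→J2  (C1: C, integral causality)
b1 stroke→R1  (J2 needs exactly one f-in)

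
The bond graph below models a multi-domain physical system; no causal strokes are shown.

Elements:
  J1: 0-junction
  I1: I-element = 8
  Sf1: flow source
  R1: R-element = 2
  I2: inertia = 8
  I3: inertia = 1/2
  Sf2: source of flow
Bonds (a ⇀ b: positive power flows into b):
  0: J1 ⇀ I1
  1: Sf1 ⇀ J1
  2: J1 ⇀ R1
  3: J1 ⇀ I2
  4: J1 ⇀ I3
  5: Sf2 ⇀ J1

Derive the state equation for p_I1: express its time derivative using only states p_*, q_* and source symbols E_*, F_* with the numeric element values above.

b1 stroke at Sf1  (Sf1 fixes flow; stroke at Sf1)
b5 stroke at Sf2  (Sf2: flow source, stroke at near end)
b0 stroke at I1  (I1 outputs flow p/I1)
b3 stroke at I2  (I2 outputs flow p/I2)
b4 stroke at I3  (I3: I, integral causality)
b2 stroke at J1  (J1: last free bond brings effort in)

dp_I1/dt = 2*F_Sf1 + 2*F_Sf2 - p_I1/4 - p_I2/4 - 4*p_I3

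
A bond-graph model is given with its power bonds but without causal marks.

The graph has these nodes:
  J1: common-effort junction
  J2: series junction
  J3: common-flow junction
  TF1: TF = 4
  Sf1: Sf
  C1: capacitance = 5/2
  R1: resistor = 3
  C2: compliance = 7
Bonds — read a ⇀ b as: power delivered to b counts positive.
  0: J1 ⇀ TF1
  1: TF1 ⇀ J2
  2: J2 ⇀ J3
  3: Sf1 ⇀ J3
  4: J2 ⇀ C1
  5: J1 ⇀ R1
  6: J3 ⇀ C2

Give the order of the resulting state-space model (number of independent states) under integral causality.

b3 stroke at Sf1  (Sf1 (Sf) sets flow on bond)
b2 stroke at J3  (1-jn J3 has f-setter on 3)
b6 stroke at J3  (common-f at J3 fixed by 3)
b1 stroke at J2  (1-jn J2 has f-setter on 2)
b4 stroke at J2  (1-jn J2 has f-setter on 2)
b0 stroke at TF1  (TF TF1: opposite of bond 1)
b5 stroke at J1  (J1: last free bond brings effort in)

2  (C1, C2 all integral)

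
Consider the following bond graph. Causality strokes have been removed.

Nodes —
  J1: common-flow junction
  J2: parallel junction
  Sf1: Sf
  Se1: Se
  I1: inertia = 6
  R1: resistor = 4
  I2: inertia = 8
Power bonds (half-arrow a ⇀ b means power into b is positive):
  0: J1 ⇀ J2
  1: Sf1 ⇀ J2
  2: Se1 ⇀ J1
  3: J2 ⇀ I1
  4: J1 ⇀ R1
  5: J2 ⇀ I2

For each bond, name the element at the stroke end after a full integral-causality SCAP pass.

#1 stroke at Sf1  (Sf1 fixes flow; stroke at Sf1)
#2 stroke at J1  (Se1: effort source, stroke at far end)
#3 stroke at I1  (I1: I, integral causality)
#5 stroke at I2  (I2: I, integral causality)
#0 stroke at J2  (J2 needs exactly one e-in)
#4 stroke at J1  (J1 flow already set via bond 0)

#0 →J2
#1 →Sf1
#2 →J1
#3 →I1
#4 →J1
#5 →I2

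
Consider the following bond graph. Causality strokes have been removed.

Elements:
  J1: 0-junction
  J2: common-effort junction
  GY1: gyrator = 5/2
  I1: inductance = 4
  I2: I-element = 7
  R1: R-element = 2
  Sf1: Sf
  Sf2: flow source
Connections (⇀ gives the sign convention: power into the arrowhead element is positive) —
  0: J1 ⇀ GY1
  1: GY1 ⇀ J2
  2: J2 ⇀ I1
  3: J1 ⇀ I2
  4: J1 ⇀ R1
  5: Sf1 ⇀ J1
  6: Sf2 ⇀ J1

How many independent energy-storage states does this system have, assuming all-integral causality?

β5 |Sf1  (source Sf1 imposes f)
β6 |Sf2  (Sf2: flow source, stroke at near end)
β2 |I1  (I1 outputs flow p/I1)
β1 |J2  (closing 0-jn rule on J2)
β0 |J1  (GY1: gyrator matches bond 1)
β3 |I2  (J1 effort already set via bond 0)
β4 |R1  (J1: bond 0 brought effort, rest push out)

2  (I1, I2 all integral)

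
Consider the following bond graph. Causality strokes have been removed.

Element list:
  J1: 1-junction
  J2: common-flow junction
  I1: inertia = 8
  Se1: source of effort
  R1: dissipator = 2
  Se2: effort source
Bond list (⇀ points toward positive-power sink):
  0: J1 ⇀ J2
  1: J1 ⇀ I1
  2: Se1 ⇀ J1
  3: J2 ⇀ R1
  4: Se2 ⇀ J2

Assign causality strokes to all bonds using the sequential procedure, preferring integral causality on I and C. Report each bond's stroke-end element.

b0 stroke at J1
b1 stroke at I1
b2 stroke at J1
b3 stroke at J2
b4 stroke at J2

#2 stroke→J1  (Se1 fixes effort; stroke away)
#4 stroke→J2  (Se2: effort source, stroke at far end)
#1 stroke→I1  (I1 outputs flow p/I1)
#0 stroke→J1  (J1 flow already set via bond 1)
#3 stroke→J2  (J2 flow already set via bond 0)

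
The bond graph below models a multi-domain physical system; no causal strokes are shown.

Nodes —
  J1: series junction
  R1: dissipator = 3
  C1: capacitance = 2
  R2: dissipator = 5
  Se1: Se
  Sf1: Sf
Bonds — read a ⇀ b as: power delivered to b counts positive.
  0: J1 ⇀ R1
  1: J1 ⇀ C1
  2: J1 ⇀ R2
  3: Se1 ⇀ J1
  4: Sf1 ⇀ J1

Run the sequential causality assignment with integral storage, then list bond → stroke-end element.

#0 stroke→J1
#1 stroke→J1
#2 stroke→J1
#3 stroke→J1
#4 stroke→Sf1

bond 3 |J1  (Se1: effort source, stroke at far end)
bond 4 |Sf1  (Sf1: flow source, stroke at near end)
bond 0 |J1  (J1: bond 4 brought flow, rest push out)
bond 1 |J1  (1-jn J1 has f-setter on 4)
bond 2 |J1  (1-jn J1 has f-setter on 4)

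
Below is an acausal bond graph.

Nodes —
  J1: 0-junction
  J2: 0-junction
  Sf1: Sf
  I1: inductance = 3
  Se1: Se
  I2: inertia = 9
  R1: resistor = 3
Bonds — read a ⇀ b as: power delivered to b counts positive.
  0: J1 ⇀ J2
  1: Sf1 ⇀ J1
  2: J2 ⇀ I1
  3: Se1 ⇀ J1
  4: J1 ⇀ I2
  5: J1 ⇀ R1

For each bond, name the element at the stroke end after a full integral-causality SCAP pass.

bond 0 stroke→J2
bond 1 stroke→Sf1
bond 2 stroke→I1
bond 3 stroke→J1
bond 4 stroke→I2
bond 5 stroke→R1

β1 stroke→Sf1  (source Sf1 imposes f)
β3 stroke→J1  (Se1: effort source, stroke at far end)
β0 stroke→J2  (0-jn J1 has e-setter on 3)
β4 stroke→I2  (J1: bond 3 brought effort, rest push out)
β5 stroke→R1  (J1 effort already set via bond 3)
β2 stroke→I1  (J2 effort already set via bond 0)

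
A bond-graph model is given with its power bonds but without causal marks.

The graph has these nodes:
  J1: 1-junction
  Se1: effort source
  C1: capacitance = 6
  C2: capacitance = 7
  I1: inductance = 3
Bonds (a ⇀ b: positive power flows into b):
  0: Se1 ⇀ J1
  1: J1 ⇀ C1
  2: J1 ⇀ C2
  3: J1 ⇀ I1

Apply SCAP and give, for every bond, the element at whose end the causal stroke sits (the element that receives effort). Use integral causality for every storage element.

#0 stroke→J1
#1 stroke→J1
#2 stroke→J1
#3 stroke→I1

bond 0 →J1  (Se1 fixes effort; stroke away)
bond 1 →J1  (C1 outputs effort q/C1)
bond 2 →J1  (C2 outputs effort q/C2)
bond 3 →I1  (J1: last free bond brings flow in)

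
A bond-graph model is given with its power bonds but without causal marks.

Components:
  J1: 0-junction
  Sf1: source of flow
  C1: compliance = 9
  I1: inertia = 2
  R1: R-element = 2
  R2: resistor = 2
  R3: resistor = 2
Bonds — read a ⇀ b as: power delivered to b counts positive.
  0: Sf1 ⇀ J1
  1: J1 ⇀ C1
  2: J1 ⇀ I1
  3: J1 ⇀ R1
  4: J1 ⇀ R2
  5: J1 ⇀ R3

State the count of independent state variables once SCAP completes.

bond 0 →Sf1  (Sf1 (Sf) sets flow on bond)
bond 1 →J1  (C1: C, integral causality)
bond 2 →I1  (common-e at J1 fixed by 1)
bond 3 →R1  (J1: bond 1 brought effort, rest push out)
bond 4 →R2  (0-jn J1 has e-setter on 1)
bond 5 →R3  (common-e at J1 fixed by 1)

2  (C1, I1 all integral)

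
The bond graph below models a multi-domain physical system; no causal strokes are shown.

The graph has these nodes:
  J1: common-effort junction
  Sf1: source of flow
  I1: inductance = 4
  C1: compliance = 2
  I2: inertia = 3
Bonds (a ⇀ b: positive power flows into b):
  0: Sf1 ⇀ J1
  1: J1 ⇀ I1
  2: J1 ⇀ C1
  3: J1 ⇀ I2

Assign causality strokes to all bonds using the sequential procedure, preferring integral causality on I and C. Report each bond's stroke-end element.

bond 0 stroke→Sf1
bond 1 stroke→I1
bond 2 stroke→J1
bond 3 stroke→I2

bond 0 →Sf1  (source Sf1 imposes f)
bond 1 →I1  (I1 outputs flow p/I1)
bond 2 →J1  (C1: C, integral causality)
bond 3 →I2  (J1 effort already set via bond 2)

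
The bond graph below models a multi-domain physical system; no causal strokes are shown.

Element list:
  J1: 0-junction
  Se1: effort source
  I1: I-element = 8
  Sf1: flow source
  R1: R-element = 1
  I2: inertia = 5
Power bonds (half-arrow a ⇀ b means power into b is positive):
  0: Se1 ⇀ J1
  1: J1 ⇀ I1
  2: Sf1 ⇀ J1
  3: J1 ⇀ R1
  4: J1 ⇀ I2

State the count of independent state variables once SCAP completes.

β0 →J1  (Se1 (Se) sets effort on bond)
β2 →Sf1  (Sf1 (Sf) sets flow on bond)
β1 →I1  (common-e at J1 fixed by 0)
β3 →R1  (common-e at J1 fixed by 0)
β4 →I2  (0-jn J1 has e-setter on 0)

2  (I1, I2 all integral)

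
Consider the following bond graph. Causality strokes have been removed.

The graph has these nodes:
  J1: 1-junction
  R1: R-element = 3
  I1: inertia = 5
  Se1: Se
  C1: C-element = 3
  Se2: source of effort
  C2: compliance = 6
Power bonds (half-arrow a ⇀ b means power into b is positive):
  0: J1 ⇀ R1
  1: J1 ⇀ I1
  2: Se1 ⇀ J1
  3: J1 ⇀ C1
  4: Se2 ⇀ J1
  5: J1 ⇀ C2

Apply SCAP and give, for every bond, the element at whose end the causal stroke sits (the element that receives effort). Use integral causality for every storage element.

b2 |J1  (Se1: effort source, stroke at far end)
b4 |J1  (Se2: effort source, stroke at far end)
b1 |I1  (I1 integral (f out))
b0 |J1  (common-f at J1 fixed by 1)
b3 |J1  (common-f at J1 fixed by 1)
b5 |J1  (J1 flow already set via bond 1)

b0 stroke→J1
b1 stroke→I1
b2 stroke→J1
b3 stroke→J1
b4 stroke→J1
b5 stroke→J1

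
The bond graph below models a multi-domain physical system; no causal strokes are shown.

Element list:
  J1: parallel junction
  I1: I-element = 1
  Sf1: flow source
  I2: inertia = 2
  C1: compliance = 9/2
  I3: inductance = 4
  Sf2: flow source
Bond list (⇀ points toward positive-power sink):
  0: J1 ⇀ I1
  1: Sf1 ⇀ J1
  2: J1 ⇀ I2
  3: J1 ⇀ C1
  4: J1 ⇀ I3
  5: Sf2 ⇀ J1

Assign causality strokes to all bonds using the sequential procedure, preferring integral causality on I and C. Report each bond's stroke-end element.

β0 stroke at I1
β1 stroke at Sf1
β2 stroke at I2
β3 stroke at J1
β4 stroke at I3
β5 stroke at Sf2

#1 stroke→Sf1  (Sf1: flow source, stroke at near end)
#5 stroke→Sf2  (source Sf2 imposes f)
#0 stroke→I1  (prefer integral on I1)
#2 stroke→I2  (prefer integral on I2)
#3 stroke→J1  (C1: C, integral causality)
#4 stroke→I3  (J1: bond 3 brought effort, rest push out)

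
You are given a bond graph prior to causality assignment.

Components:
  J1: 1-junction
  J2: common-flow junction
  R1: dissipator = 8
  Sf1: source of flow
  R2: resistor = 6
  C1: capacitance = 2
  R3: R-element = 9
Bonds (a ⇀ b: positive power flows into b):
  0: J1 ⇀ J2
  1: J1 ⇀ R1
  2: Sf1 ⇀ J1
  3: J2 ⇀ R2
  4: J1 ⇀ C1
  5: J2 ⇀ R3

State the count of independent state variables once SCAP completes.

1  (C1 all integral)

b2 |Sf1  (Sf1 fixes flow; stroke at Sf1)
b0 |J1  (J1 flow already set via bond 2)
b1 |J1  (common-f at J1 fixed by 2)
b4 |J1  (1-jn J1 has f-setter on 2)
b3 |J2  (common-f at J2 fixed by 0)
b5 |J2  (1-jn J2 has f-setter on 0)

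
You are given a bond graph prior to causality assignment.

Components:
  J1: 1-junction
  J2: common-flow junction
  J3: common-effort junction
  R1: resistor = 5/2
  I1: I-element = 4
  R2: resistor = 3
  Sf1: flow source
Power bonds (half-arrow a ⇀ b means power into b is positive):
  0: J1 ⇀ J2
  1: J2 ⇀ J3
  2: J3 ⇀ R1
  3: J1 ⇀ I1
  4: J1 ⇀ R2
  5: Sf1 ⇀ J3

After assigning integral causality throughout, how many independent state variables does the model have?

1  (I1 all integral)

b5 →Sf1  (Sf1 fixes flow; stroke at Sf1)
b3 →I1  (I1 outputs flow p/I1)
b0 →J1  (1-jn J1 has f-setter on 3)
b4 →J1  (J1 flow already set via bond 3)
b1 →J2  (common-f at J2 fixed by 0)
b2 →J3  (closing 0-jn rule on J3)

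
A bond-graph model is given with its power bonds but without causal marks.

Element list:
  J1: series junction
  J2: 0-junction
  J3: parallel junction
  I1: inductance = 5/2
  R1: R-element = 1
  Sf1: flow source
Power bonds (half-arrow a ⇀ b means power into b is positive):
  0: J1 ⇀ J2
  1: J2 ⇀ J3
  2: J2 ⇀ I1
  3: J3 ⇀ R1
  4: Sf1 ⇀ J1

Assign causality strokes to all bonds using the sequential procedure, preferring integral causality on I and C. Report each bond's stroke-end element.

bond 0 stroke at J1
bond 1 stroke at J2
bond 2 stroke at I1
bond 3 stroke at J3
bond 4 stroke at Sf1

#4 stroke at Sf1  (source Sf1 imposes f)
#0 stroke at J1  (J1 flow already set via bond 4)
#2 stroke at I1  (I1 integral (f out))
#1 stroke at J2  (closing 0-jn rule on J2)
#3 stroke at J3  (closing 0-jn rule on J3)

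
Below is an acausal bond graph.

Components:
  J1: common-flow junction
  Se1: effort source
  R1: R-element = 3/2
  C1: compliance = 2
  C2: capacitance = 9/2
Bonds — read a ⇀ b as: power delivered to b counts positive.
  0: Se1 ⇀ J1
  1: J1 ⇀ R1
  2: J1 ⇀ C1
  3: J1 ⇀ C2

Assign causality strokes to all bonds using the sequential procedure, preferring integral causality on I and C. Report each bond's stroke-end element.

β0 stroke at J1  (source Se1 imposes e)
β2 stroke at J1  (prefer integral on C1)
β3 stroke at J1  (C2: C, integral causality)
β1 stroke at R1  (J1 needs exactly one f-in)

β0 stroke→J1
β1 stroke→R1
β2 stroke→J1
β3 stroke→J1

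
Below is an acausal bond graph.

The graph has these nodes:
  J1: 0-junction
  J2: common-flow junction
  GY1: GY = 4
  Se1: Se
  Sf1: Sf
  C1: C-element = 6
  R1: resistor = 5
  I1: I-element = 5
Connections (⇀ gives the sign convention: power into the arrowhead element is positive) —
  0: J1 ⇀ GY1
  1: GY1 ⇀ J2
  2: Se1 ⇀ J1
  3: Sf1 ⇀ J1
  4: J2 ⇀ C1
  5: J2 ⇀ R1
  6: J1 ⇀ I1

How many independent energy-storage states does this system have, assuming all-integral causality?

2  (C1, I1 all integral)

β2 →J1  (source Se1 imposes e)
β3 →Sf1  (Sf1 (Sf) sets flow on bond)
β0 →GY1  (0-jn J1 has e-setter on 2)
β6 →I1  (J1 effort already set via bond 2)
β1 →GY1  (GY GY1: same side as bond 0)
β4 →J2  (common-f at J2 fixed by 1)
β5 →J2  (J2 flow already set via bond 1)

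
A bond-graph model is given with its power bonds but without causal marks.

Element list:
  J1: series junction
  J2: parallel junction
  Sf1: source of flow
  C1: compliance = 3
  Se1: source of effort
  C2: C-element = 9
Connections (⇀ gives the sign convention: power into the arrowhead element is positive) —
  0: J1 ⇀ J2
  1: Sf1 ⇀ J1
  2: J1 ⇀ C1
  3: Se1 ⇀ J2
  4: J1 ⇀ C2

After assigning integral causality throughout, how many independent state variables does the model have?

b1 stroke→Sf1  (source Sf1 imposes f)
b3 stroke→J2  (Se1 (Se) sets effort on bond)
b0 stroke→J1  (J1: bond 1 brought flow, rest push out)
b2 stroke→J1  (J1 flow already set via bond 1)
b4 stroke→J1  (J1 flow already set via bond 1)

2  (C1, C2 all integral)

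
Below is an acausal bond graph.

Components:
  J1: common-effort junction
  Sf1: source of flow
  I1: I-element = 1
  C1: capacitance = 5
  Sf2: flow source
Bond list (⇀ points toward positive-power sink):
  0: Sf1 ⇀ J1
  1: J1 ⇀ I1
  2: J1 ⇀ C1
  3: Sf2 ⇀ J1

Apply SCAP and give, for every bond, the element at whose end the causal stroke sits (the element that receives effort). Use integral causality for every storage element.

bond 0 →Sf1  (Sf1: flow source, stroke at near end)
bond 3 →Sf2  (Sf2 (Sf) sets flow on bond)
bond 1 →I1  (I1 integral (f out))
bond 2 →J1  (J1: last free bond brings effort in)

β0 |Sf1
β1 |I1
β2 |J1
β3 |Sf2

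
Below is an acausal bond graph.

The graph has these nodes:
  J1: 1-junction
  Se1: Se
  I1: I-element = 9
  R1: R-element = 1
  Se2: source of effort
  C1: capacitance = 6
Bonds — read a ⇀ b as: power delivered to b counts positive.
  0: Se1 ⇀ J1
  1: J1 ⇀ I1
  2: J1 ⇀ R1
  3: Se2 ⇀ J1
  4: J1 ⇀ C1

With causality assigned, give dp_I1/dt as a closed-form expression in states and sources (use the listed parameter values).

#0 stroke→J1  (Se1: effort source, stroke at far end)
#3 stroke→J1  (Se2 (Se) sets effort on bond)
#1 stroke→I1  (I1 integral (f out))
#2 stroke→J1  (J1: bond 1 brought flow, rest push out)
#4 stroke→J1  (J1: bond 1 brought flow, rest push out)

dp_I1/dt = E_Se1 + E_Se2 - p_I1/9 - q_C1/6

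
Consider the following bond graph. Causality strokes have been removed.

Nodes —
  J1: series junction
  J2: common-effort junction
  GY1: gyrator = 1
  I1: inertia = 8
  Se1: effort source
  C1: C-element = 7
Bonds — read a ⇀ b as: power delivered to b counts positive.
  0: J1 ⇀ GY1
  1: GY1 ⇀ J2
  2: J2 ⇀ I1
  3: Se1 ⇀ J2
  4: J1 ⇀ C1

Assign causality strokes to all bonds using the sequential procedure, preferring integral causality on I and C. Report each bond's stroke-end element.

#0 |GY1
#1 |GY1
#2 |I1
#3 |J2
#4 |J1

b3 →J2  (source Se1 imposes e)
b1 →GY1  (J2 effort already set via bond 3)
b2 →I1  (J2: bond 3 brought effort, rest push out)
b0 →GY1  (GY1 both-in/both-out from 1)
b4 →J1  (J1: bond 0 brought flow, rest push out)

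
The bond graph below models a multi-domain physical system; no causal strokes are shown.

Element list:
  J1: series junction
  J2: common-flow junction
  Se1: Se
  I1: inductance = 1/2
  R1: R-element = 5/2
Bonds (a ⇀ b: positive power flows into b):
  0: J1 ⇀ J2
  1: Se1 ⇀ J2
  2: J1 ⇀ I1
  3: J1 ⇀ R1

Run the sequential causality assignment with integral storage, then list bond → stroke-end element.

β0 →J1
β1 →J2
β2 →I1
β3 →J1

β1 →J2  (Se1 fixes effort; stroke away)
β0 →J1  (closing 1-jn rule on J2)
β2 →I1  (I1 outputs flow p/I1)
β3 →J1  (J1 flow already set via bond 2)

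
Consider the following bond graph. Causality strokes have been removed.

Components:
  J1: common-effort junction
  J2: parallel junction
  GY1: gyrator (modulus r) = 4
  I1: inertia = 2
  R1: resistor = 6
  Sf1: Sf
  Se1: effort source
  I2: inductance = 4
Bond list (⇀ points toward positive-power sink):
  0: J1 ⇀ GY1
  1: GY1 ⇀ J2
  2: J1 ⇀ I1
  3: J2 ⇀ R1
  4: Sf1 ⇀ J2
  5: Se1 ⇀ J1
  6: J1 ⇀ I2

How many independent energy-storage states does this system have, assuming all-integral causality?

β4 stroke at Sf1  (source Sf1 imposes f)
β5 stroke at J1  (Se1: effort source, stroke at far end)
β0 stroke at GY1  (J1 effort already set via bond 5)
β2 stroke at I1  (J1: bond 5 brought effort, rest push out)
β6 stroke at I2  (J1: bond 5 brought effort, rest push out)
β1 stroke at GY1  (GY1 both-in/both-out from 0)
β3 stroke at J2  (J2 needs exactly one e-in)

2  (I1, I2 all integral)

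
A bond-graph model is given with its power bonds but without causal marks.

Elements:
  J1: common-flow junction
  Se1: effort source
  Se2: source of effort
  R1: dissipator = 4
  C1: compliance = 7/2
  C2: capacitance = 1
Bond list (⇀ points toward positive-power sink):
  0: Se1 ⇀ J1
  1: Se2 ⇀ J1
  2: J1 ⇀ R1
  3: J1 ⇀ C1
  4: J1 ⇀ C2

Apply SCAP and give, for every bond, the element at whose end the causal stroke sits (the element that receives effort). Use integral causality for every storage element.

#0 →J1
#1 →J1
#2 →R1
#3 →J1
#4 →J1

β0 stroke at J1  (Se1 (Se) sets effort on bond)
β1 stroke at J1  (Se2 fixes effort; stroke away)
β3 stroke at J1  (C1 outputs effort q/C1)
β4 stroke at J1  (C2 outputs effort q/C2)
β2 stroke at R1  (J1: last free bond brings flow in)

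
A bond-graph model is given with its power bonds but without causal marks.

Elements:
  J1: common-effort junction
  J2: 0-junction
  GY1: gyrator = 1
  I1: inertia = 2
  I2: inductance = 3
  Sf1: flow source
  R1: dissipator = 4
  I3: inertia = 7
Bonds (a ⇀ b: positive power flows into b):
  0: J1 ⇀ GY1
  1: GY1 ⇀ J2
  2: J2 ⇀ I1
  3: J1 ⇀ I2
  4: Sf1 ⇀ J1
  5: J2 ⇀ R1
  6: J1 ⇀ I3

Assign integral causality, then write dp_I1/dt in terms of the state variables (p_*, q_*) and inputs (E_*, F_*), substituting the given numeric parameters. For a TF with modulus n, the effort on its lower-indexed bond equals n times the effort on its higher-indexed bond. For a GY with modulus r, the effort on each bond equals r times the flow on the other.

dp_I1/dt = F_Sf1 - p_I2/3 - p_I3/7

#4 →Sf1  (Sf1 fixes flow; stroke at Sf1)
#2 →I1  (I1: I, integral causality)
#3 →I2  (prefer integral on I2)
#6 →I3  (I3 outputs flow p/I3)
#0 →J1  (J1: last free bond brings effort in)
#1 →J2  (GY GY1: same side as bond 0)
#5 →R1  (J2 effort already set via bond 1)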